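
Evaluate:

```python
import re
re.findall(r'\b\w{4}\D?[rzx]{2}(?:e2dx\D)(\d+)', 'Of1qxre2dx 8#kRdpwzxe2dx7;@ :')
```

The pattern matches a word boundary (`\b`, zero-width); then exactly 4 of a word character; then optionally a non-digit, then exactly 2 of one of [rzx]; then the literal 'e2', then the literal 'dx', then a non-digit (non-capturing group); then one or more of a digit (captured).
Matches: at [0:12] match 'Of1qxre2dx 8', group 1 = '8'.
`findall` collects group 1 from the one match (1 total).

['8']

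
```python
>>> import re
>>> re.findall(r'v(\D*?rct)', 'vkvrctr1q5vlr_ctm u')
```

This matches a literal 'v'; then zero or more of a non-digit (lazy), then the literal 'rct' (captured).
Walking the string: at [0:6] match 'vkvrct', group 1 = 'kvrct'.
`findall` collects group 1 from the one match (1 total).

['kvrct']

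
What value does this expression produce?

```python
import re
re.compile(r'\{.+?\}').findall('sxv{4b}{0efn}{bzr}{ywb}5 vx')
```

['{4b}', '{0efn}', '{bzr}', '{ywb}']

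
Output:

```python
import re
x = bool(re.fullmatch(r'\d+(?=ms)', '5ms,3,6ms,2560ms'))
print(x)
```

False

The positive lookaround only admits positions where the adjacent text matches; those characters stay outside the span.
`re.fullmatch` is like wrapping the pattern in `^…$` (in single-line mode).
Here the pattern can't cover the whole string, so the call returns None, and `bool(None)` is False.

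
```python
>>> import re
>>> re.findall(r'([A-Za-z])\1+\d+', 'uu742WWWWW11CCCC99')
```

['u', 'W', 'C']

After group 1 captures some text, `\1` only succeeds where that same text appears again.
Matches: at [0:5] match 'uu742', group 1 = 'u'; at [5:12] match 'WWWWW11', group 1 = 'W'; at [12:18] match 'CCCC99', group 1 = 'C'.
With a single group, `findall` returns only what that group captured — 3 items.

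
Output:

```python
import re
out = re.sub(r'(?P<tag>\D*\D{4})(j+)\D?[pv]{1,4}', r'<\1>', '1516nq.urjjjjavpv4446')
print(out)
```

1516<nq.urjjj>4446

The replacement refers to a captured group, so each match is rewritten using its own captured text.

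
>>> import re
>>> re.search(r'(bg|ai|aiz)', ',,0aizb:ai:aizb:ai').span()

(3, 5)

Alternation tries branches left to right and keeps the first one that lets the overall match succeed at that position.
The match spans [3:5] → 'ai'.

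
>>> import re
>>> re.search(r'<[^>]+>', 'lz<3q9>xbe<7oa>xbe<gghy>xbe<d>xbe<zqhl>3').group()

`search` walks the string left to right and returns the first match it finds.
The match spans [2:7] → '<3q9>'.

'<3q9>'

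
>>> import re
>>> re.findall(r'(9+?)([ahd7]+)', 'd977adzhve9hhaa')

Pattern: one or more of a literal '9' (lazy) (captured); then one or more of one of [ahd7] (captured).
Multiple groups make `findall` return tuples — one 2-tuple for each match.

[('9', '77ad'), ('9', 'hhaa')]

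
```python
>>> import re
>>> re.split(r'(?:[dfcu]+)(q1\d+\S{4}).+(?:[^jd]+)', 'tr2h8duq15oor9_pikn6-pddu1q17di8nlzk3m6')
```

['tr2h8', 'q15oor9', '']

With a capturing group present, the delimiter's captured portion is kept in the result list.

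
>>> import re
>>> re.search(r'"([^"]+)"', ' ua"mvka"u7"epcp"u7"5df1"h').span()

(3, 9)

The match spans [3:9] → '"mvka"'.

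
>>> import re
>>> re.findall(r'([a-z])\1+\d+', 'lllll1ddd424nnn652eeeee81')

['l', 'd', 'n', 'e']

`\1` has to match the exact text group 1 already captured.
Scanning left to right: at [0:6] match 'lllll1', group 1 = 'l'; at [6:12] match 'ddd424', group 1 = 'd'; at [12:18] match 'nnn652', group 1 = 'n'; at [18:25] match 'eeeee81', group 1 = 'e'.
Because there's exactly one group, `findall` drops the full match and keeps group 1 from each hit.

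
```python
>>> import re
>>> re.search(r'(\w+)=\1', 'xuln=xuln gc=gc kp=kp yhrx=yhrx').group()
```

'xuln=xuln'

The backreference `\1` re-matches whatever the first group consumed, character for character.
Unlike `match`, `search` isn't anchored — it looks for the pattern anywhere in the string.
The match spans [0:9] → 'xuln=xuln'.
Captured: group 1 = 'xuln'.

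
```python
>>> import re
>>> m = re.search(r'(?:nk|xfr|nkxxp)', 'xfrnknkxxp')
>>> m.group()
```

'xfr'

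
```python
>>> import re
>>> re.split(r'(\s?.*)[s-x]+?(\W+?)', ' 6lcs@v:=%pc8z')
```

['', ' 6lcs@', ':', '=%pc8z']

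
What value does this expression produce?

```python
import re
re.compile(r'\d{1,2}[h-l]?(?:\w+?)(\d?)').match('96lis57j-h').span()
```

(0, 4)

`re.match` won't scan ahead — the pattern has to work from the very first character.
The match spans [0:4] → '96li'.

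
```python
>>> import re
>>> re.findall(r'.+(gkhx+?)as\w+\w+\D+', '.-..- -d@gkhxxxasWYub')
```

The pattern matches one or more of any character; then the literal 'gkh', then one or more of the literal 'x' (lazy) (captured); then the literal 'as', then one or more of a word character; then one or more of a word character, then one or more of a non-digit.
Matches: at [0:21] match '.-..- -d@gkhxxxasWYub', group 1 = 'gkhxxx'.
One capturing group, so `findall` returns just the captured substring from the one match — 1 in all.

['gkhxxx']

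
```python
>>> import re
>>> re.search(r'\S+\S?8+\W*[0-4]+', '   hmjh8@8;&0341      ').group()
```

'hmjh8@8;&0341'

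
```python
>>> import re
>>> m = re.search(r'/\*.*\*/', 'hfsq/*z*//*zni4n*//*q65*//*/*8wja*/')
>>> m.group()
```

`search` walks the string left to right and returns the first match it finds.
The match spans [4:35] → '/*z*//*zni4n*//*q65*//*/*8wja*/'.

'/*z*//*zni4n*//*q65*//*/*8wja*/'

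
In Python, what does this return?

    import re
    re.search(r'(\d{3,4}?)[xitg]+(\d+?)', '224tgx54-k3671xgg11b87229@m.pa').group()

'224tgx5'

The pattern matches 3 to 4 of a digit (lazy) (captured); then one or more of one of [xitg]; then one or more of a digit (lazy) (captured).
`re.search` scans for the first position where the pattern succeeds.
The match spans [0:7] → '224tgx5'.
Captured: group 1 = '224', group 2 = '5'.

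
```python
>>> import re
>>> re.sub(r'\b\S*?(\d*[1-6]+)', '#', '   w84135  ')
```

'   #  '

Pattern: a word boundary (`\b`, zero-width); then zero or more of a non-whitespace character (lazy); then zero or more of a digit, then one or more of a character in [1-6] (captured).
Matches: at [3:9] → 'w84135'.
Each match is replaced by '#'.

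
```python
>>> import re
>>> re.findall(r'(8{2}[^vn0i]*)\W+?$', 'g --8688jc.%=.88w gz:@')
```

['88jc.%=.88w gz:']

One capturing group, so `findall` returns just the captured substring from the one match — 1 in all.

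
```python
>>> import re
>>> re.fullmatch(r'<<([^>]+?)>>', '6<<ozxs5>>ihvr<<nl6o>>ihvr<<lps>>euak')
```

None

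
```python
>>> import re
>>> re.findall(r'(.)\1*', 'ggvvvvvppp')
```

['g', 'v', 'p']

`\1` is not a pattern — it's the concrete string captured by group 1, re-applied verbatim.
Walking the string: at [0:2] match 'gg', group 1 = 'g'; at [2:7] match 'vvvvv', group 1 = 'v'; at [7:10] match 'ppp', group 1 = 'p'.
With a single group, `findall` returns only what that group captured — 3 items.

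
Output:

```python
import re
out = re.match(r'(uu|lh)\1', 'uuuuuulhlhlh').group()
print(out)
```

uuuu

The backreference `\1` re-matches whatever the first group consumed, character for character.
With `match`, the pattern is implicitly anchored at the beginning.
The match spans [0:4] → 'uuuu'.
Captured: group 1 = 'uu'.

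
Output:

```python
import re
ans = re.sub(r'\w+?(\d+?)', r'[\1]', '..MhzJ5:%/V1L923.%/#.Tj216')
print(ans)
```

Pattern: one or more of a word character (lazy); then one or more of a digit (lazy) (captured).
A non-greedy quantifier consumes as few characters as it can — just enough that the remainder of the pattern still matches from where it stops; whatever follows it matches normally.
Matches: at [2:7] → 'MhzJ5'; at [10:12] → 'V1'; at [12:14] → 'L9'; at [14:16] → '23'; at [21:24] → 'Tj2'; ….
The replacement refers to a captured group, so each match is rewritten using its own captured text.

..[5]:%/[1][9][3].%/#.[2][6]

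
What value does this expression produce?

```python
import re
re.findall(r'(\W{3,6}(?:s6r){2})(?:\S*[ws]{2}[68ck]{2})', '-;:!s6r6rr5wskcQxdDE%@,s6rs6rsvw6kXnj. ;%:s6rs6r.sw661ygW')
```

Pattern: 3 to 6 of a non-word character, then the literal 's6r' repeated 2 times (captured); then zero or more of a non-whitespace character, then exactly 2 of one of [ws], then exactly 2 of one of [68ck] (non-capturing group).
Walking the string: at [37:53] match '. ;%:s6rs6r.sw66', group 1 = '. ;%:s6rs6r'.
Because there's exactly one group, `findall` drops the full match and keeps group 1 from the one hit.

['. ;%:s6rs6r']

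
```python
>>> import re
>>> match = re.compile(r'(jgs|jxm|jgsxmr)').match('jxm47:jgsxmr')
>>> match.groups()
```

('jxm',)

The match spans [0:3] → 'jxm'.
Captured: group 1 = 'jxm'.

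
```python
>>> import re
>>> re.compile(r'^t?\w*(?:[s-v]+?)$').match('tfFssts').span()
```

(0, 7)

Pattern: anchored at the start of the string; then optionally a literal 't', then zero or more of a word character; then one or more of a character in [s-v] (lazy) (non-capturing group); then anchored at the end.
`re.match` won't scan ahead — the pattern has to work from the very first character.
The match spans [0:7] → 'tfFssts'.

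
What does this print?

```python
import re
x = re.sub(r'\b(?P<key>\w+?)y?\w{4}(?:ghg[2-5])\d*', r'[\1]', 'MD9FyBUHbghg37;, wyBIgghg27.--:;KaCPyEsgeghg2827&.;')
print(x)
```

[MD9F];, [w].--:;[KaCP]&.;

The pattern matches a word boundary (`\b`, zero-width); then one or more of a word character (lazy) (captured as 'key'); then optionally a literal 'y', then exactly 4 of a word character; then the literal 'ghg', then a character in [2-5] (non-capturing group); then zero or more of a digit.
Lazy quantifiers expand one character at a time until the remainder of the pattern can match.
Matches: at [0:14] → 'MD9FyBUHbghg37'; at [17:27] → 'wyBIgghg27'; at [32:48] → 'KaCPyEsgeghg2827'.
Each match is replaced using the text its own group 1 captured.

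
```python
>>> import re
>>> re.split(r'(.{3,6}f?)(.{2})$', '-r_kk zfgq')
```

The pattern matches 3 to 6 of any character, then optionally the literal 'f' (captured); then exactly 2 of any character (captured); then anchored at the end.
Matches to split on: at [1:10] → 'r_kk zfgq'.
Because the pattern has a capturing group, `split` also inserts each captured text between the pieces.

['-', 'r_kk zf', 'gq', '']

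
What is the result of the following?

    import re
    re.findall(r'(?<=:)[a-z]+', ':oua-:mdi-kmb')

The `(?=…)`/`(?<=…)` assertion just peeks at neighbouring text; it doesn't advance the match position.
Matches: at [1:4] → 'oua'; at [6:9] → 'mdi'.
With no groups in the pattern, `findall` gives back each whole match — 2 here.

['oua', 'mdi']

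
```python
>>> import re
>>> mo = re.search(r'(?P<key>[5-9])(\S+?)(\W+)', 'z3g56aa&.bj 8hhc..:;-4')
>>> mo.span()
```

(3, 9)

Pattern: a character in [5-9] (captured as 'key'); then one or more of a non-whitespace character (lazy) (captured); then one or more of a non-word character (captured).
Because the quantifier is non-greedy, it stops expanding at the earliest point where the rest of the pattern can succeed.
`re.search` scans for the first position where the pattern succeeds.
The match spans [3:9] → '56aa&.'.
Captured: group 1 = '5', group 2 = '6aa', group 3 = '&.'.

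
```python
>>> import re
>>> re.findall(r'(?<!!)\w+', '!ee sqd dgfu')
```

The negative lookahead/lookbehind blocks any match where the forbidden context is present.
Since nothing is captured, `findall` lists the 3 matched substrings directly.

['e', 'sqd', 'dgfu']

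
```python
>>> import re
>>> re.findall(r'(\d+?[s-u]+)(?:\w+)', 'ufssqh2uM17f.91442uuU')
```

['2u', '91442uu']

`findall` collects group 1 from each match (2 total).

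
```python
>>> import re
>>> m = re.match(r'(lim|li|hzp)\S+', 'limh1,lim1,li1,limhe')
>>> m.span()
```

(0, 20)

`match` is anchored at position 0; if the pattern doesn't fit there, it returns None.
The match spans [0:20] → 'limh1,lim1,li1,limhe'.
Captured: group 1 = 'lim'.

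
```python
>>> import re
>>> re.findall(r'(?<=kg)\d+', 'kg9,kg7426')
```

['9', '7426']

The `(?=…)`/`(?<=…)` assertion just peeks at neighbouring text; it doesn't advance the match position.
With no groups in the pattern, `findall` gives back each whole match — 2 here.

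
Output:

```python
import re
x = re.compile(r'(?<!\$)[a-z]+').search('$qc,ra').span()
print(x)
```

(2, 3)

Because the assertion is negative and zero-width, positions next to the forbidden text are skipped.
`search` walks the string left to right and returns the first match it finds.
The match spans [2:3] → 'c'.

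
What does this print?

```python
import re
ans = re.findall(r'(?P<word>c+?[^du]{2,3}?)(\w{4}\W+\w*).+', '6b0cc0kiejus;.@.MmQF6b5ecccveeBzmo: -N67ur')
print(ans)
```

[('cc0ki', 'ejus;.@.MmQF6b5ecccveeBzmo')]

The pattern matches one or more of the literal 'c' (lazy), then 2 to 3 of any character except [du] (lazy) (captured as 'word'); then exactly 4 of a word character, then one or more of a non-word character, then zero or more of a word character (captured); then one or more of any character.
Multiple groups make `findall` return tuples — one 2-tuple for the one match.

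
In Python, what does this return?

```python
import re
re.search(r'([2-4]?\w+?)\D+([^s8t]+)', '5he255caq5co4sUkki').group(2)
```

'255caq5co4'

Pattern: optionally a character in [2-4], then one or more of a word character (lazy) (captured); then one or more of a non-digit; then one or more of any character except [s8t] (captured).
The `?` after the quantifier makes it lazy — it takes as little as possible before letting the rest of the pattern try.
`re.search` scans for the first position where the pattern succeeds.
The match spans [0:13] → '5he255caq5co4'.
Captured: group 1 = '5', group 2 = '255caq5co4'.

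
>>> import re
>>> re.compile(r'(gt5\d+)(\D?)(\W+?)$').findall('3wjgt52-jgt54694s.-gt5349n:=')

Pattern: the literal 'gt5', then one or more of a digit (captured); then optionally a non-digit (captured); then one or more of a non-word character (lazy) (captured); then anchored at the end.
Matches: at [19:28] match 'gt5349n:=', groups = ('gt5349', 'n', ':=').
`findall` packs the 3 group values into a tuple for every match.

[('gt5349', 'n', ':=')]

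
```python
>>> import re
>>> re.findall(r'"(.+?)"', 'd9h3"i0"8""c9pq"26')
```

['i0', '"c9pq']

The `?` after the quantifier makes it lazy — it takes as little as possible before letting the rest of the pattern try.
Scanning left to right: at [4:8] match '"i0"', group 1 = 'i0'; at [9:16] match '""c9pq"', group 1 = '"c9pq'.
With a single group, `findall` returns only what that group captured — 2 items.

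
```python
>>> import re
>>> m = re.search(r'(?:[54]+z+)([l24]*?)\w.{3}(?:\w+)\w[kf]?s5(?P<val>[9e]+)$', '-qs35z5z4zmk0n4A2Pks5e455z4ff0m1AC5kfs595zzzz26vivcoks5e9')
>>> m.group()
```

'5z5z4zmk0n4A2Pks5e455z4ff0m1AC5kfs595zzzz26vivcoks5e9'

The match spans [4:57] → '5z5z4zmk0n4A2Pks5e455z4ff0m1AC5kfs595zzzz26vivcoks5e9'.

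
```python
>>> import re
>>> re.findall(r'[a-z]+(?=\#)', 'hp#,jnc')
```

The `(?=…)`/`(?<=…)` assertion just peeks at neighbouring text; it doesn't advance the match position.
Scanning left to right: at [0:2] → 'hp'.
Since nothing is captured, `findall` lists the 1 matched substring directly.

['hp']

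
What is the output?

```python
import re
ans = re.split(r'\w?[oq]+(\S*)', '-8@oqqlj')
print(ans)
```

This matches optionally a word character, then one or more of one of [oq]; then zero or more of a non-whitespace character (captured).
Matches to split on: at [3:8] → 'oqqlj'.
Because the pattern has a capturing group, `split` also inserts each captured text between the pieces.

['-8@', 'lj', '']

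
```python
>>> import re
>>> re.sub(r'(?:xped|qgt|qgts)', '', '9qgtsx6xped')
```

'9sx6'

Alternation isn't longest-match — the leftmost alternative that fits at this position is chosen.
Matches: at [1:4] → 'qgt'; at [7:11] → 'xped'.
`sub` substitutes '' at each match site.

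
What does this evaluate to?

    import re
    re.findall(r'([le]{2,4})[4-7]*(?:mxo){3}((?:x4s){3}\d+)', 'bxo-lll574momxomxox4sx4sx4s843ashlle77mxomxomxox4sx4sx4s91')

The pattern matches 2 to 4 of one of [le] (captured); then zero or more of a character in [4-7], then the literal 'mxo' repeated 3 times; then the literal 'x4s' repeated 3 times, then one or more of a digit (captured).
Scanning left to right: at [33:58] match 'lle77mxomxomxox4sx4sx4s91', groups = ('lle', 'x4sx4sx4s91').
`findall` packs the 2 group values into a tuple for every match.

[('lle', 'x4sx4sx4s91')]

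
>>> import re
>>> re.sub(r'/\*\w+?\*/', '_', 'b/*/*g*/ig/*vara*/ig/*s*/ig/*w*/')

'b/*_ig_ig_ig_'

Each match is replaced by '_'.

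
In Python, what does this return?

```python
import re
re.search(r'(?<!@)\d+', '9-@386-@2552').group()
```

'9'

Because the assertion is negative and zero-width, positions next to the forbidden text are skipped.
`re.search` scans for the first position where the pattern succeeds.
The match spans [0:1] → '9'.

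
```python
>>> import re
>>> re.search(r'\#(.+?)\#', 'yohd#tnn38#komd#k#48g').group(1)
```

A non-greedy quantifier consumes as few characters as it can — just enough that the remainder of the pattern still matches from where it stops; whatever follows it matches normally.
`re.search` tries every starting position until one works.
The match spans [4:11] → '#tnn38#'.
Captured: group 1 = 'tnn38'.

'tnn38'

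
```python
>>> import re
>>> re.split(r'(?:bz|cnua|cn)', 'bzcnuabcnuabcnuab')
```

['', '', 'b', 'b', 'b']

Alternation isn't longest-match — the leftmost alternative that fits at this position is chosen.
Matches to split on: at [0:2] → 'bz'; at [2:6] → 'cnua'; at [7:11] → 'cnua'; at [12:16] → 'cnua'.
`split` removes every match and returns the 5 fragments in between.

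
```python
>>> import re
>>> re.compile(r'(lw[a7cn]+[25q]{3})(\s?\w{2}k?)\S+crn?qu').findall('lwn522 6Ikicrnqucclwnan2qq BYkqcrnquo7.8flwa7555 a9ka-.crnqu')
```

[('lwn522', ' 6Ik'), ('lwnan2qq', ' BYk'), ('lwa7555', ' a9k')]

Pattern: the literal 'lw', then one or more of one of [a7cn], then exactly 3 of one of [25q] (captured); then optionally whitespace, then exactly 2 of a word character, then optionally the literal 'k' (captured); then one or more of a non-whitespace character; then the literal 'cr', then optionally the literal 'n', then the literal 'qu'.
Scanning left to right: at [0:16] match 'lwn522 6Ikicrnqu', groups = ('lwn522', ' 6Ik'); at [18:36] match 'lwnan2qq BYkqcrnqu', groups = ('lwnan2qq', ' BYk'); at [41:60] match 'lwa7555 a9ka-.crnqu', groups = ('lwa7555', ' a9k').
2 groups means each result is a tuple of 2 captured strings — 3 here.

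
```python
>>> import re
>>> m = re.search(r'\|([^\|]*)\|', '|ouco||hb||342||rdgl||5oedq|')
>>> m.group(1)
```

'ouco'

The match spans [0:6] → '|ouco|'.
Captured: group 1 = 'ouco'.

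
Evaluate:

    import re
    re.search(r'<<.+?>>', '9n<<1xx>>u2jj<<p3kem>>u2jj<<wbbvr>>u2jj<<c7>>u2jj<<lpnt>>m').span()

The match spans [2:9] → '<<1xx>>'.

(2, 9)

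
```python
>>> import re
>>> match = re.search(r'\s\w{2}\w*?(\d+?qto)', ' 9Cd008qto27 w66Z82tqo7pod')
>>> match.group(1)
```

'008qto'

Pattern: whitespace, then exactly 2 of a word character, then zero or more of a word character (lazy); then one or more of a digit (lazy), then the literal 'qto' (captured).
Unlike `match`, `search` isn't anchored — it looks for the pattern anywhere in the string.
The match spans [0:10] → ' 9Cd008qto'.
Captured: group 1 = '008qto'.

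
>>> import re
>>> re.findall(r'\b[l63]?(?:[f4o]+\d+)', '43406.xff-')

The pattern matches a word boundary (`\b`, zero-width); then optionally one of [l63]; then one or more of one of [f4o], then one or more of a digit (non-capturing group).
Scanning left to right: at [0:5] → '43406'.
With no groups in the pattern, `findall` gives back each whole match — 1 here.

['43406']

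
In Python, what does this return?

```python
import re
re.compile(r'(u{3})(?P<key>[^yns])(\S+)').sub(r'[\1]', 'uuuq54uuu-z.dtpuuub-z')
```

'[uuu]'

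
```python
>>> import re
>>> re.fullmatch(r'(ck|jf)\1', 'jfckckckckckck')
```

None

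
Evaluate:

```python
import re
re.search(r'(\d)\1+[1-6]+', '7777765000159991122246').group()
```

`\1` has to match the exact text group 1 already captured.
Unlike `match`, `search` isn't anchored — it looks for the pattern anywhere in the string.
The match spans [0:7] → '7777765'.
Captured: group 1 = '7'.

'7777765'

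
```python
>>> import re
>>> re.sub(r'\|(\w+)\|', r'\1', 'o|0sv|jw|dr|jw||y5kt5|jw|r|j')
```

Matches: at [1:6] → '|0sv|'; at [8:12] → '|dr|'; at [15:22] → '|y5kt5|'; at [24:27] → '|r|'.
Each match is replaced using the text its own group 1 captured.

'o0svjwdrjw|y5kt5jwrj'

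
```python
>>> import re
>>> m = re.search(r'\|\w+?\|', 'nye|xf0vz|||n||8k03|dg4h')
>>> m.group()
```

`re.search` scans for the first position where the pattern succeeds.
The match spans [3:10] → '|xf0vz|'.

'|xf0vz|'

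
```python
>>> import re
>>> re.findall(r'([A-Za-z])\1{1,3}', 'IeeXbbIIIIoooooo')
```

['e', 'b', 'I', 'o', 'o']

`\1` is not a pattern — it's the concrete string captured by group 1, re-applied verbatim.
Because there's exactly one group, `findall` drops the full match and keeps group 1 from each hit.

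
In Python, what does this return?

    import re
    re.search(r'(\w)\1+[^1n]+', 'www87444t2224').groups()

('w',)

A backreference is literal: `\1` must see the identical characters the first group matched.
`search` walks the string left to right and returns the first match it finds.
The match spans [0:13] → 'www87444t2224'.
Captured: group 1 = 'w'.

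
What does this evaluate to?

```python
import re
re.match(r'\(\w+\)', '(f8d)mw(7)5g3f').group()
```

'(f8d)'

`re.match` only tries the pattern at the start of the string.
The match spans [0:5] → '(f8d)'.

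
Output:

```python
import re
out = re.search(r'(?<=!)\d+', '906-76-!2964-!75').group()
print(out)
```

2964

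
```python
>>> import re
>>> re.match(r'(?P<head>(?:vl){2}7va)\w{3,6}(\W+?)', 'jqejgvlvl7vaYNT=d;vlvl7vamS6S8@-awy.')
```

None

With `match`, the pattern is implicitly anchored at the beginning.
Here position 0 doesn't satisfy it, so the call returns None.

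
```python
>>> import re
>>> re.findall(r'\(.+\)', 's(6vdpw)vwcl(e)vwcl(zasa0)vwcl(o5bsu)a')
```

['(6vdpw)vwcl(e)vwcl(zasa0)vwcl(o5bsu)']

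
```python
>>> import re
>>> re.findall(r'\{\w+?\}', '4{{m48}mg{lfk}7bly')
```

['{m48}', '{lfk}']

Matches: at [2:7] → '{m48}'; at [9:14] → '{lfk}'.
Since nothing is captured, `findall` lists the 2 matched substrings directly.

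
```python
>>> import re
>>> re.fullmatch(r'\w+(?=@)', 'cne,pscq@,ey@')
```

None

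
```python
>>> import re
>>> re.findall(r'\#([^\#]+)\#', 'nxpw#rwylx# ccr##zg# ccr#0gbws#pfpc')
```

['rwylx', 'zg', '0gbws']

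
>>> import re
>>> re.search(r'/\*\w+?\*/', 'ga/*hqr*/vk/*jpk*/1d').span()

(2, 9)

Unlike `match`, `search` isn't anchored — it looks for the pattern anywhere in the string.
The match spans [2:9] → '/*hqr*/'.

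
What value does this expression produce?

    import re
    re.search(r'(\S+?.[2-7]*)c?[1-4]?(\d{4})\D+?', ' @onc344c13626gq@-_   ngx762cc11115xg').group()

The pattern matches one or more of a non-whitespace character (lazy), then any character, then zero or more of a character in [2-7] (captured); then optionally a literal 'c', then optionally a character in [1-4]; then exactly 4 of a digit (captured); then one or more of a non-digit (lazy).
Unlike `match`, `search` isn't anchored — it looks for the pattern anywhere in the string.
The match spans [1:15] → '@onc344c13626g'.
Captured: group 1 = '@onc344', group 2 = '3626'.

'@onc344c13626g'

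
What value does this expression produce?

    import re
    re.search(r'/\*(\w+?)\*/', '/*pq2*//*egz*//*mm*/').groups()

('pq2',)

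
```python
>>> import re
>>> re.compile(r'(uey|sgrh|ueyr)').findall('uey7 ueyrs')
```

Branches in `(...|...)` are attempted left-to-right; the first branch that allows the whole pattern to succeed is taken.
Because there's exactly one group, `findall` drops the full match and keeps group 1 from each hit.

['uey', 'uey']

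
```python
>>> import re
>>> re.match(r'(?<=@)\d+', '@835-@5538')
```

Lookahead/lookbehind check context without consuming it, so the matched span excludes the asserted characters.
`match` is anchored at position 0; if the pattern doesn't fit there, it returns None.
Here position 0 doesn't satisfy it, so the call returns None.

None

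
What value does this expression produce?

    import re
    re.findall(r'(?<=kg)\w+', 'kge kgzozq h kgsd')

['e', 'zozq', 'sd']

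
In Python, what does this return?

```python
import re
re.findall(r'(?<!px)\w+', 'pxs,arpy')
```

['pxs', 'arpy']

The negative lookaround is zero-width — it rules out positions where the adjacent text would match, without consuming anything.
Scanning left to right: at [0:3] → 'pxs'; at [4:8] → 'arpy'.
No capturing groups, so `findall` returns the 2 full match strings.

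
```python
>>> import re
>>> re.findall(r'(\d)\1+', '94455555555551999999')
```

`\1` is not a pattern — it's the concrete string captured by group 1, re-applied verbatim.
`findall` collects group 1 from each match (3 total).

['4', '5', '9']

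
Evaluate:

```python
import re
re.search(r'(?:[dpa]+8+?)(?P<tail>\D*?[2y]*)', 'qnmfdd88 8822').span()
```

This matches one or more of one of [dpa], then one or more of the literal '8' (lazy) (non-capturing group); then zero or more of a non-digit (lazy), then zero or more of one of [2y] (captured as 'tail').
Lazy quantifiers expand one character at a time until the remainder of the pattern can match.
`search` walks the string left to right and returns the first match it finds.
The match spans [4:7] → 'dd8'.
Captured: group 1 = ''.

(4, 7)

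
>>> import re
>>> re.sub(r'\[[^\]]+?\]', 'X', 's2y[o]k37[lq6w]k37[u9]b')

Matches: at [3:6] → '[o]'; at [9:15] → '[lq6w]'; at [18:22] → '[u9]'.
Each match is replaced by 'X'.

's2yXk37Xk37Xb'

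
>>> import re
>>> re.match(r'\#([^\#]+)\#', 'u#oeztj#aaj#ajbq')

None

`re.match` won't scan ahead — the pattern has to work from the very first character.
Here position 0 doesn't satisfy it, so the call returns None.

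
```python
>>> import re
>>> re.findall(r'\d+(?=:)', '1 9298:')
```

['9298']

Because the assertion is zero-width, the text it checks is not consumed and won't appear in the result.
Walking the string: at [2:6] → '9298'.
Since nothing is captured, `findall` lists the 1 matched substring directly.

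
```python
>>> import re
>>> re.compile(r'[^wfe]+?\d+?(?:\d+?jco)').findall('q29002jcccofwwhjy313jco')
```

['hjy313jco']

This matches one or more of any character except [wfe] (lazy); then one or more of a digit (lazy); then one or more of a digit (lazy), then the literal 'jco' (non-capturing group).
Scanning left to right: at [14:23] → 'hjy313jco'.
Since nothing is captured, `findall` lists the 1 matched substring directly.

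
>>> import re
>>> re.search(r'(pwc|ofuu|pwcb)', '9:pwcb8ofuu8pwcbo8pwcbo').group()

'pwc'

Alternation isn't longest-match — the leftmost alternative that fits at this position is chosen.
`re.search` tries every starting position until one works.
The match spans [2:5] → 'pwc'.
Captured: group 1 = 'pwc'.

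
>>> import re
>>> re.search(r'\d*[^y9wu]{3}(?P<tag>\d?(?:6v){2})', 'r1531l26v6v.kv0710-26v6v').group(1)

This matches zero or more of a digit, then exactly 3 of any character except [y9wu]; then optionally a digit, then the literal '6v' repeated 2 times (captured as 'tag').
`re.search` scans for the first position where the pattern succeeds.
The match spans [1:11] → '1531l26v6v'.
Captured: group 1 = '6v6v'.

'6v6v'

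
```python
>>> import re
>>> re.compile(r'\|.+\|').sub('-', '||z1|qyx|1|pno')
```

'-pno'

`sub` substitutes '-' at each match site.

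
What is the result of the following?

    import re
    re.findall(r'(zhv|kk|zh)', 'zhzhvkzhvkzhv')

['zh', 'zhv', 'zhv', 'zhv']

The regex engine tests alternatives in the order written; an earlier branch that matches wins even if a later one would match more.
Scanning left to right: at [0:2] match 'zh', group 1 = 'zh'; at [2:5] match 'zhv', group 1 = 'zhv'; at [6:9] match 'zhv', group 1 = 'zhv'; at [10:13] match 'zhv', group 1 = 'zhv'.
Because there's exactly one group, `findall` drops the full match and keeps group 1 from each hit.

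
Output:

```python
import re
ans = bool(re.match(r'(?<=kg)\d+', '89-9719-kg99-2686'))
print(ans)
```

False

Lookahead/lookbehind check context without consuming it, so the matched span excludes the asserted characters.
`re.match` only tries the pattern at the start of the string.
Here position 0 doesn't satisfy it, so the call returns None, and `bool(None)` is False.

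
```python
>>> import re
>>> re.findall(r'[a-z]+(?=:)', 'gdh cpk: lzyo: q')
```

Lookahead/lookbehind check context without consuming it, so the matched span excludes the asserted characters.
Walking the string: at [4:7] → 'cpk'; at [9:13] → 'lzyo'.
No capturing groups, so `findall` returns the 2 full match strings.

['cpk', 'lzyo']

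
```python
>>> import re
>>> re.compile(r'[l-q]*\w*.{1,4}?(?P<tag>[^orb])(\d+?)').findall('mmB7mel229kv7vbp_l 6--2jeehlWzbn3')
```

Pattern: zero or more of a character in [l-q], then zero or more of a word character, then 1 to 4 of any character (lazy); then any character except [orb] (captured as 'tag'); then one or more of a digit (lazy) (captured).
Walking the string: at [0:23] match 'mmB7mel229kv7vbp_l 6--2', groups = ('-', '2'); at [23:33] match 'jeehlWzbn3', groups = ('n', '3').
2 groups means each result is a tuple of 2 captured strings — 2 here.

[('-', '2'), ('n', '3')]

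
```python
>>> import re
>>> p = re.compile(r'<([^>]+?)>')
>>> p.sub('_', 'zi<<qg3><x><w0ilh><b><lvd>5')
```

'zi_____5'

Each match is replaced by '_'.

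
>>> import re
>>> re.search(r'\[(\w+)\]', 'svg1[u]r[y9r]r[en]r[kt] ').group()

'[u]'

The match spans [4:7] → '[u]'.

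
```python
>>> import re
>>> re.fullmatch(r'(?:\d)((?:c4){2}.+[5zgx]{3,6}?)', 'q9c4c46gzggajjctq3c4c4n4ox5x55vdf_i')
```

`re.fullmatch` requires the pattern to consume the entire string.
Here the string isn't matched end-to-end, so the call returns None.

None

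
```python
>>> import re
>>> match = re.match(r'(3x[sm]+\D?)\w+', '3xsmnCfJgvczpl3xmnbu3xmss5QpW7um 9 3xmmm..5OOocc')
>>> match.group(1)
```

'3xsmn'

Pattern: the literal '3x', then one or more of one of [sm], then optionally a non-digit (captured); then one or more of a word character.
`re.match` only tries the pattern at the start of the string.
The match spans [0:32] → '3xsmnCfJgvczpl3xmnbu3xmss5QpW7um'.
Captured: group 1 = '3xsmn'.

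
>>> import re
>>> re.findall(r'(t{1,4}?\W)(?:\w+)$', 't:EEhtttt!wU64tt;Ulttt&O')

['ttt&']

Pattern: 1 to 4 of a literal 't' (lazy), then a non-word character (captured); then one or more of a word character (non-capturing group); then anchored at the end.
Matches: at [19:24] match 'ttt&O', group 1 = 'ttt&'.
`findall` collects group 1 from the one match (1 total).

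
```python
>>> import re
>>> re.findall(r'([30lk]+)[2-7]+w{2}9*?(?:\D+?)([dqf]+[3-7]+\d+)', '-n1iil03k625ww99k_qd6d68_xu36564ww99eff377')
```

[('3', 'ff377')]

Pattern: one or more of one of [30lk] (captured); then one or more of a character in [2-7], then exactly 2 of a literal 'w', then zero or more of the literal '9' (lazy); then one or more of a non-digit (lazy) (non-capturing group); then one or more of one of [dqf], then one or more of a character in [3-7], then one or more of a digit (captured).
With the lazy modifier that quantifier settles for the fewest repetitions that let the rest of the pattern succeed (the atoms after it are unaffected and can still be greedy).
Scanning left to right: at [27:42] match '36564ww99eff377', groups = ('3', 'ff377').
With 2 capturing groups, `findall` returns a 2-tuple per match.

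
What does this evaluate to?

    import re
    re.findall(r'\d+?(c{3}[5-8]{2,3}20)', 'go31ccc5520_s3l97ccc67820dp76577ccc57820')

The pattern matches one or more of a digit (lazy); then exactly 3 of the literal 'c', then 2 to 3 of a character in [5-8], then the literal '20' (captured).
Walking the string: at [2:11] match '31ccc5520', group 1 = 'ccc5520'; at [15:25] match '97ccc67820', group 1 = 'ccc67820'; at [27:40] match '76577ccc57820', group 1 = 'ccc57820'.
`findall` collects group 1 from each match (3 total).

['ccc5520', 'ccc67820', 'ccc57820']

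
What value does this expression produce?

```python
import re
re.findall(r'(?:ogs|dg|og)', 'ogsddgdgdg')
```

Alternation tries branches left to right and keeps the first one that lets the overall match succeed at that position.
`findall` yields the raw match text (4 of them) because the pattern has no groups.

['ogs', 'dg', 'dg', 'dg']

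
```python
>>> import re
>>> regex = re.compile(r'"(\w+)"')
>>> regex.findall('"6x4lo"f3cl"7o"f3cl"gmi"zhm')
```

Scanning left to right: at [0:7] match '"6x4lo"', group 1 = '6x4lo'; at [11:15] match '"7o"', group 1 = '7o'; at [19:24] match '"gmi"', group 1 = 'gmi'.
`findall` collects group 1 from each match (3 total).

['6x4lo', '7o', 'gmi']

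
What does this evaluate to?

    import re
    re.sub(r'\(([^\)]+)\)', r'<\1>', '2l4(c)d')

'2l4<c>d'

Matches: at [3:6] → '(c)'.
The replacement refers to a captured group, so each match is rewritten using its own captured text.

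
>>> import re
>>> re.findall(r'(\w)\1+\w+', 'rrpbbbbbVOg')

['r']

A backreference is literal: `\1` must see the identical characters the first group matched.
Matches: at [0:11] match 'rrpbbbbbVOg', group 1 = 'r'.
`findall` collects group 1 from the one match (1 total).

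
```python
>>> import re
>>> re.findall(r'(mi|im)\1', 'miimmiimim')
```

`\1` has to match the exact text group 1 already captured.
Scanning left to right: at [6:10] match 'imim', group 1 = 'im'.
`findall` collects group 1 from the one match (1 total).

['im']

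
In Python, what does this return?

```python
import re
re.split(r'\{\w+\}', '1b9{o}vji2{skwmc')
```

['1b9', 'vji2{skwmc']

Matches to split on: at [3:6] → '{o}'.
Each match becomes a cut point; 2 segments remain.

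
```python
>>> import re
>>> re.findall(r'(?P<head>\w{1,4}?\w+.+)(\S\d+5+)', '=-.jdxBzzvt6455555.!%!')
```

The pattern matches 1 to 4 of a word character (lazy), then one or more of a word character, then one or more of any character (captured as 'head'); then a non-whitespace character, then one or more of a digit, then one or more of the literal '5' (captured).
With 2 capturing groups, `findall` returns a 2-tuple per match.

[('jdxBzzvt6455', '555')]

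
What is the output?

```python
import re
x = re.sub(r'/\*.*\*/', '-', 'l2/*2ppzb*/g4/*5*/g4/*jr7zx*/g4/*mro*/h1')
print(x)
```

l2-h1

Matches: at [2:38] → '/*2ppzb*/g4/*5*/g4/*jr7zx*/g4/*mro*/'.
Every occurrence is swapped for '-'.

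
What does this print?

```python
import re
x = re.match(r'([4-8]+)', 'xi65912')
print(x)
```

This matches one or more of a character in [4-8] (captured).
`re.match` only tries the pattern at the start of the string.
Here the string doesn't start with a match, so the call returns None.

None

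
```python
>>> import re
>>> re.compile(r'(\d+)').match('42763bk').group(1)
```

The pattern matches one or more of a digit (captured).
With `match`, the pattern is implicitly anchored at the beginning.
The match spans [0:5] → '42763'.
Captured: group 1 = '42763'.

'42763'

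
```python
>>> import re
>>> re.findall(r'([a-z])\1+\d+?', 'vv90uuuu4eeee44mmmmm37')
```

['v', 'u', 'e', 'm']

A backreference is literal: `\1` must see the identical characters the first group matched.
Matches: at [0:3] match 'vv9', group 1 = 'v'; at [4:9] match 'uuuu4', group 1 = 'u'; at [9:14] match 'eeee4', group 1 = 'e'; at [15:21] match 'mmmmm3', group 1 = 'm'.
`findall` collects group 1 from each match (4 total).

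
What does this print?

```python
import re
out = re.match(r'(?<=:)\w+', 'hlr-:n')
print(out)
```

None

`re.match` won't scan ahead — the pattern has to work from the very first character.
Here the pattern fails at index 0, so the call returns None.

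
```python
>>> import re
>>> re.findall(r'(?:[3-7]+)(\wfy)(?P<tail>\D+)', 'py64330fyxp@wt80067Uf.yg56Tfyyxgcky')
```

[('0fy', 'xp@wt'), ('Tfy', 'yxgcky')]

The pattern matches one or more of a character in [3-7] (non-capturing group); then a word character, then the literal 'fy' (captured); then one or more of a non-digit (captured as 'tail').
Multiple groups make `findall` return tuples — one 2-tuple for each match.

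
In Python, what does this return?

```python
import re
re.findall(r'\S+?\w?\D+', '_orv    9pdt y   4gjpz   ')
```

['_orv    ', '9pdt y   ', '4gjpz   ']

This matches one or more of a non-whitespace character (lazy); then optionally a word character, then one or more of a non-digit.
No capturing groups, so `findall` returns the 3 full match strings.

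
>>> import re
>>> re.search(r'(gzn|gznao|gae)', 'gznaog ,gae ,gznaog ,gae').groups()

Branches in `(...|...)` are attempted left-to-right; the first branch that allows the whole pattern to succeed is taken.
`re.search` tries every starting position until one works.
The match spans [0:3] → 'gzn'.
Captured: group 1 = 'gzn'.

('gzn',)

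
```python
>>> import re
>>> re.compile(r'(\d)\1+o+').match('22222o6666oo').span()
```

(0, 6)

`\1` is not a pattern — it's the concrete string captured by group 1, re-applied verbatim.
`match` is anchored at position 0; if the pattern doesn't fit there, it returns None.
The match spans [0:6] → '22222o'.
Captured: group 1 = '2'.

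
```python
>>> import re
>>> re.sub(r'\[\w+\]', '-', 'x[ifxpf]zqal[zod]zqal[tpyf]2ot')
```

'x-zqal-zqal-2ot'

Matches: at [1:8] → '[ifxpf]'; at [12:17] → '[zod]'; at [21:27] → '[tpyf]'.
Each match is replaced by '-'.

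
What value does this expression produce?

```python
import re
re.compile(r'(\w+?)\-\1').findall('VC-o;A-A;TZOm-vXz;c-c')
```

['A', 'c']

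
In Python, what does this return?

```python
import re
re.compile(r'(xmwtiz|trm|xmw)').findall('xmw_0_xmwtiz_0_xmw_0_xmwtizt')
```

['xmw', 'xmwtiz', 'xmw', 'xmwtiz']

Alternation isn't longest-match — the leftmost alternative that fits at this position is chosen.
Matches: at [0:3] match 'xmw', group 1 = 'xmw'; at [6:12] match 'xmwtiz', group 1 = 'xmwtiz'; at [15:18] match 'xmw', group 1 = 'xmw'; at [21:27] match 'xmwtiz', group 1 = 'xmwtiz'.
`findall` collects group 1 from each match (4 total).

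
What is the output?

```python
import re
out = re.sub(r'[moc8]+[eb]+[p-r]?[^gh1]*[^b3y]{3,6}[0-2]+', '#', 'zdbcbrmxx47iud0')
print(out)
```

Each match is replaced by '#'.

zdb#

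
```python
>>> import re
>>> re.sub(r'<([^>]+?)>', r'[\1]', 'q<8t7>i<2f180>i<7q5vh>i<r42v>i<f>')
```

`\1` in the replacement pulls in group 1's text for each match.

'q[8t7]i[2f180]i[7q5vh]i[r42v]i[f]'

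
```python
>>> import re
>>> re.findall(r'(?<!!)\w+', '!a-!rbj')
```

['bj']

`(?!…)`/`(?<!…)` only lets a position through if the neighbouring text does NOT match; no characters are consumed.
Walking the string: at [5:7] → 'bj'.
With no groups in the pattern, `findall` gives back each whole match — 1 here.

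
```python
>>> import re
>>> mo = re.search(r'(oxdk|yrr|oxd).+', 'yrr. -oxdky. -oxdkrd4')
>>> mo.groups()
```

Unlike `match`, `search` isn't anchored — it looks for the pattern anywhere in the string.
The match spans [0:21] → 'yrr. -oxdky. -oxdkrd4'.
Captured: group 1 = 'yrr'.

('yrr',)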